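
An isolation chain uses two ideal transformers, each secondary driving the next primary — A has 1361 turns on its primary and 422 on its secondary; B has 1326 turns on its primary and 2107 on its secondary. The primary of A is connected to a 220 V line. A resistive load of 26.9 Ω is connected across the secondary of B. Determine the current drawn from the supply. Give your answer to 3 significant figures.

I_supply ≈ 1.99 A

After A: V = 220.00 × 422/1361 = 68.215 V.
After B: V = 68.215 × 2107/1326 = 108.39 V.
I_load = 108.39/26.9 = 4.0294 A, so P_out = 108.39 × 4.0294 = 436.76 W.
All ideal ⇒ P_in = P_out, so I_supply = 436.76/220 = 1.99 A.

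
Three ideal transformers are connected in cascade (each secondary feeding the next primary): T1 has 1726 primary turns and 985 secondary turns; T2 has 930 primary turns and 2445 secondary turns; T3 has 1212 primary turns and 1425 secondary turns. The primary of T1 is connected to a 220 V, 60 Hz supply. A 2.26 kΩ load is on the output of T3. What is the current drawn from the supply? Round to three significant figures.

Secondary of T1: V = 220.00 × 985/1726 = 125.55 V.
Secondary of T2: V = 125.55 × 2445/930 = 330.08 V.
Secondary of T3: V = 330.08 × 1425/1212 = 388.08 V.
I_load = 388.08/2260 = 0.17172 A, so P_out = 388.08 × 0.17172 = 66.641 W.
All ideal ⇒ P_in = P_out, so I_supply = 66.641/220 = 0.303 A.

I_supply ≈ 0.303 A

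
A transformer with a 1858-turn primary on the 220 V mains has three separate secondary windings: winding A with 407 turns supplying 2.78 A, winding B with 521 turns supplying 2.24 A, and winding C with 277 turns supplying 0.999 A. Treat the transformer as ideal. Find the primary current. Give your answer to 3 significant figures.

I_p ≈ 1.39 A

V_A = 220 × 407/1858 = 48.192 V; V_B = 220 × 521/1858 = 61.690 V; V_C = 220 × 277/1858 = 32.799 V.
P_out = V_A I_A + V_B I_B + V_C I_C = 48.192×2.78 + 61.690×2.24 + 32.799×0.999 = 133.97 + 138.19 + 32.766 = 304.92 W.
Ideal ⇒ P_in = P_out, so I_p = P_out/V_p = 304.92/220 = 1.39 A.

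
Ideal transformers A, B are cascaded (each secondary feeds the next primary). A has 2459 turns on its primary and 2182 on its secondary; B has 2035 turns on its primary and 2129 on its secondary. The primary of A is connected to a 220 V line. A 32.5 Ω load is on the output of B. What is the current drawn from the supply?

I_supply ≈ 5.83 A

After A: V = 220.00 × 2182/2459 = 195.22 V.
After B: V = 195.22 × 2129/2035 = 204.23 V.
I_load = 204.23/32.5 = 6.2842 A, so P_out = 204.23 × 6.2842 = 1283.4 W.
All ideal ⇒ P_in = P_out, so I_supply = 1283.4/220 = 5.83 A.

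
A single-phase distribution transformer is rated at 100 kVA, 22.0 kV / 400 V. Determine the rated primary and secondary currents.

I_p = S/V_p = 100000/22000 = 4.55 A.
I_s = S/V_s = 100000/400 = 250 A.

I_p ≈ 4.55 A, I_s ≈ 250 A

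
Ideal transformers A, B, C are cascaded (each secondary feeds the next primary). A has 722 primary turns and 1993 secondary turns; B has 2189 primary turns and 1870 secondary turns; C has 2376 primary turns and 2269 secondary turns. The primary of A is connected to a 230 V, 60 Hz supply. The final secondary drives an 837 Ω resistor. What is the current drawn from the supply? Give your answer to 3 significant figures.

I_supply ≈ 1.39 A

After A: V = 230.00 × 1993/722 = 634.89 V.
After B: V = 634.89 × 1870/2189 = 542.37 V.
After C: V = 542.37 × 2269/2376 = 517.94 V.
I_load = 517.94/837 = 0.61881 A, so P_out = 517.94 × 0.61881 = 320.51 W.
All ideal ⇒ P_in = P_out, so I_supply = 320.51/230 = 1.39 A.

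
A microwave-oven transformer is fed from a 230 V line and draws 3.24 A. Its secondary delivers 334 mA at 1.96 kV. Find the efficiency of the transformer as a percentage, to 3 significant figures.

P_in = 230 × 3.24 = 745.200 W.
P_out = 1960 × 0.334 = 654.640 W.
η = P_out/P_in = 654.640/745.200 = 0.878.

η ≈ 87.8%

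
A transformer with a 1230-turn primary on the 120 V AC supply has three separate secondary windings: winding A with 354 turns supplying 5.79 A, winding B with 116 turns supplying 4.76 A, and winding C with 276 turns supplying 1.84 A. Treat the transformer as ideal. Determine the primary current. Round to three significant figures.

I_p ≈ 2.53 A

V_A = 120 × 354/1230 = 34.537 V; V_B = 120 × 116/1230 = 11.317 V; V_C = 120 × 276/1230 = 26.927 V.
P_out = V_A I_A + V_B I_B + V_C I_C = 34.537×5.79 + 11.317×4.76 + 26.927×1.84 = 199.97 + 53.869 + 49.545 = 303.38 W.
Ideal ⇒ P_in = P_out, so I_p = P_out/V_p = 303.38/120 = 2.53 A.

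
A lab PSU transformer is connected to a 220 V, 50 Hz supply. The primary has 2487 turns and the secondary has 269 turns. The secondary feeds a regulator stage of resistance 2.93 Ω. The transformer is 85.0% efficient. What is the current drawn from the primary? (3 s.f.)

V_s = 220 × 269/2487 = 23.796 V.
I_s = V_s/R = 23.796/2.93 = 8.1214 A.
P_out = V_s I_s = 23.796 × 8.1214 = 193.25 W.
P_in = P_out/η = 193.25/0.850 = 227.36 W.
I_p = P_in/V_p = 227.36/220 = 1.03 A.

I_p ≈ 1.03 A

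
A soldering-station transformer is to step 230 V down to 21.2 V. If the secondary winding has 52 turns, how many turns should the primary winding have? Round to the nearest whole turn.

N_p = 564 turns

N_p/N_s = V_p/V_s, so N_p = 52 × 230/21.2 = 564.2 ≈ 564 turns.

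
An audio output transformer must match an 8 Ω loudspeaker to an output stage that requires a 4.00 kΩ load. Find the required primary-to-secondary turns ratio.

N_p/N_s ≈ 22.4

Z_p/Z_s = (N_p/N_s)², so N_p/N_s = √(4000/8) = √500 = 22.4.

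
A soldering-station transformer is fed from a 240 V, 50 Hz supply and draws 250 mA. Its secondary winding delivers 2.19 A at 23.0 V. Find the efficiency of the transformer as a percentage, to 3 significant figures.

η ≈ 83.9%

P_in = 240 × 0.250 = 60.0000 W.
P_out = 23.0 × 2.19 = 50.3700 W.
η = P_out/P_in = 50.3700/60.0000 = 0.839.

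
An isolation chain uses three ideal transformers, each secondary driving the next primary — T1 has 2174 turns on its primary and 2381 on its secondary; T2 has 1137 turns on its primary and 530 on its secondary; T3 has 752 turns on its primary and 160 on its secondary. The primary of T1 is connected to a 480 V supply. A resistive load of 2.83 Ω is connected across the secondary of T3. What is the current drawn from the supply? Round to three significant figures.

After T1: V = 480.00 × 2381/2174 = 525.70 V.
After T2: V = 525.70 × 530/1137 = 245.05 V.
After T3: V = 245.05 × 160/752 = 52.139 V.
I_load = 52.139/2.83 = 18.424 A, so P_out = 52.139 × 18.424 = 960.57 W.
All ideal ⇒ P_in = P_out, so I_supply = 960.57/480 = 2.00 A.

I_supply ≈ 2.00 A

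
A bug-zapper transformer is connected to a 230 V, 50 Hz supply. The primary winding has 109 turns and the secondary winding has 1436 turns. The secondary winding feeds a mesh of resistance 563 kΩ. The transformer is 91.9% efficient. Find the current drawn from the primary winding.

V_s = 230 × 1436/109 = 3030.1 V.
I_s = V_s/R = 3030.1/563000 = 0.0053820 A.
P_out = V_s I_s = 3030.1 × 0.0053820 = 16.308 W.
P_in = P_out/η = 16.308/0.919 = 17.745 W.
I_p = P_in/V_p = 17.745/230 = 0.0772 A.

I_p ≈ 0.0772 A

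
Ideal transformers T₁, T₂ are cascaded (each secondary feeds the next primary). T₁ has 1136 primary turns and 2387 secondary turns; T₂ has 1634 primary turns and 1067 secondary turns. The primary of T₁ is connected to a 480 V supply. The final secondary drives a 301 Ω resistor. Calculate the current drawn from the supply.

I_supply ≈ 3.00 A

Secondary of T₁: V = 480.00 × 2387/1136 = 1008.6 V.
Secondary of T₂: V = 1008.6 × 1067/1634 = 658.61 V.
I_load = 658.61/301 = 2.1881 A, so P_out = 658.61 × 2.1881 = 1441.1 W.
All ideal ⇒ P_in = P_out, so I_supply = 1441.1/480 = 3.00 A.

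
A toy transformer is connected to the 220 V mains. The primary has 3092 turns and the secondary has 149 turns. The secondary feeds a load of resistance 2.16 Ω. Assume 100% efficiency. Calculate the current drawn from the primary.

I_p ≈ 0.237 A

V_s = V_p × N_s/N_p = 220 × 149/3092 = 10.602 V.
I_s = V_s/R = 10.602/2.16 = 4.9081 A.
For an ideal transformer I_p N_p = I_s N_s, so I_p = 4.9081 × 149/3092 = 0.237 A.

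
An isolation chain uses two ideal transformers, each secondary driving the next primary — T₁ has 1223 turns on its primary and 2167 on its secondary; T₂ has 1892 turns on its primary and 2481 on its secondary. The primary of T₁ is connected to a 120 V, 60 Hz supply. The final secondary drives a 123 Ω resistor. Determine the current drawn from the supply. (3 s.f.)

I_supply ≈ 5.27 A

After T₁: V = 120.00 × 2167/1223 = 212.62 V.
After T₂: V = 212.62 × 2481/1892 = 278.82 V.
I_load = 278.82/123 = 2.2668 A, so P_out = 278.82 × 2.2668 = 632.02 W.
All ideal ⇒ P_in = P_out, so I_supply = 632.02/120 = 5.27 A.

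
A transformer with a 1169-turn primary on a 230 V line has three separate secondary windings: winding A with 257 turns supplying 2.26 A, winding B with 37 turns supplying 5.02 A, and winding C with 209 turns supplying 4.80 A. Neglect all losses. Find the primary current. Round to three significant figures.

I_p ≈ 1.51 A

V_A = 230 × 257/1169 = 50.565 V; V_B = 230 × 37/1169 = 7.2797 V; V_C = 230 × 209/1169 = 41.121 V.
P_out = V_A I_A + V_B I_B + V_C I_C = 50.565×2.26 + 7.2797×5.02 + 41.121×4.80 = 114.28 + 36.544 + 197.38 = 348.20 W.
Ideal ⇒ P_in = P_out, so I_p = P_out/V_p = 348.20/230 = 1.51 A.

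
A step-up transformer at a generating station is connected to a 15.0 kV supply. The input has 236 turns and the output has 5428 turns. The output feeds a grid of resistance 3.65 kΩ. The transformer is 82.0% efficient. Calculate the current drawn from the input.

I_in ≈ 2650 A

V_out = 15000 × 5428/236 = 345000 V.
I_out = V_out/R = 345000/3650 = 94.521 A.
P_out = V_out I_out = 345000 × 94.521 = 3.2610×10^7 W.
P_in = P_out/η = 3.2610×10^7/0.820 = 3.9768×10^7 W.
I_in = P_in/V_in = 3.9768×10^7/15000 = 2650 A.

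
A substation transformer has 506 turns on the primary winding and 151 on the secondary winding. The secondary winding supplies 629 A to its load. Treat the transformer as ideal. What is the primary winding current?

For an ideal transformer I_p/I_s = N_s/N_p, so I_p = 629 × 151/506 = 188 A.

I_p ≈ 188 A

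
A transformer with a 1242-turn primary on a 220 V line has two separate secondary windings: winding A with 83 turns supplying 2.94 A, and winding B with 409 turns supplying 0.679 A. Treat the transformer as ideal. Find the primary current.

I_p ≈ 0.420 A

V_A = 220 × 83/1242 = 14.702 V; V_B = 220 × 409/1242 = 72.448 V.
P_out = V_A I_A + V_B I_B = 14.702×2.94 + 72.448×0.679 = 43.224 + 49.192 = 92.416 W.
Ideal ⇒ P_in = P_out, so I_p = P_out/V_p = 92.416/220 = 0.420 A.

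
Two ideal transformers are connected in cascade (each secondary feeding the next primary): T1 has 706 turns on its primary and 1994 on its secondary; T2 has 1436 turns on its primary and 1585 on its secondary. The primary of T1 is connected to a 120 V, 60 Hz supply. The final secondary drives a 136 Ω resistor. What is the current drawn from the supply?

I_supply ≈ 8.57 A

After T1: V = 120.00 × 1994/706 = 338.92 V.
After T2: V = 338.92 × 1585/1436 = 374.09 V.
I_load = 374.09/136 = 2.7507 A, so P_out = 374.09 × 2.7507 = 1029.0 W.
All ideal ⇒ P_in = P_out, so I_supply = 1029.0/120 = 8.57 A.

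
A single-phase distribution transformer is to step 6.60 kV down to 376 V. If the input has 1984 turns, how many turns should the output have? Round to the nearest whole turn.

N_out = 113 turns

N_out/N_in = V_out/V_in, so N_out = 1984 × 376/6600 = 113.0 ≈ 113 turns.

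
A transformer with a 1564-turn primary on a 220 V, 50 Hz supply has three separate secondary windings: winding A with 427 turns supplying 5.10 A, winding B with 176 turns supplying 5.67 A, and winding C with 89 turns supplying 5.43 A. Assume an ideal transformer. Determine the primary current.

I_p ≈ 2.34 A

V_A = 220 × 427/1564 = 60.064 V; V_B = 220 × 176/1564 = 24.757 V; V_C = 220 × 89/1564 = 12.519 V.
P_out = V_A I_A + V_B I_B + V_C I_C = 60.064×5.10 + 24.757×5.67 + 12.519×5.43 = 306.33 + 140.37 + 67.979 = 514.68 W.
Ideal ⇒ P_in = P_out, so I_p = P_out/V_p = 514.68/220 = 2.34 A.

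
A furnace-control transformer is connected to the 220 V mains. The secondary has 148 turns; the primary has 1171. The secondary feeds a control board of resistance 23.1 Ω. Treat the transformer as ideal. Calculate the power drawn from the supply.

V_s = V_p × N_s/N_p = 220 × 148/1171 = 27.805 V.
I_s = V_s/R = 27.805/23.1 = 1.2037 A.
I_p = I_s × N_s/N_p = 1.2037 × 148/1171 = 0.15213 A.
P = V_p I_p = 220 × 0.15213 = 33.5 W.

P ≈ 33.5 W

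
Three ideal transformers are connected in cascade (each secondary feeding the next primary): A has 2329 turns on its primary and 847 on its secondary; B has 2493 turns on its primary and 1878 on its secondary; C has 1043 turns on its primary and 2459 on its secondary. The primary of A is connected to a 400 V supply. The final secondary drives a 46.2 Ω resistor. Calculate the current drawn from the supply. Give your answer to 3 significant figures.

I_supply ≈ 3.61 A

After A: V = 400.00 × 847/2329 = 145.47 V.
After B: V = 145.47 × 1878/2493 = 109.58 V.
After C: V = 109.58 × 2459/1043 = 258.36 V.
I_load = 258.36/46.2 = 5.5922 A, so P_out = 258.36 × 5.5922 = 1444.8 W.
All ideal ⇒ P_in = P_out, so I_supply = 1444.8/400 = 3.61 A.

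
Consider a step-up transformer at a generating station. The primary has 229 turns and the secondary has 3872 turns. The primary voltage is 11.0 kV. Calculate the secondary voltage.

V_s ≈ 186000 V

V_s/V_p = N_s/N_p, so V_s = 11000 × 3872/229 = 186000 V.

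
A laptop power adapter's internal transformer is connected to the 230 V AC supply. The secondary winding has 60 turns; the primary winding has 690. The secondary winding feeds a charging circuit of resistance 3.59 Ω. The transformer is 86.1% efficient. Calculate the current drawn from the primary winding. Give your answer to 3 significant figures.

V_s = 230 × 60/690 = 20.000 V.
I_s = V_s/R = 20.000/3.59 = 5.5710 A.
P_out = V_s I_s = 20.000 × 5.5710 = 111.42 W.
P_in = P_out/η = 111.42/0.861 = 129.41 W.
I_p = P_in/V_p = 129.41/230 = 0.563 A.

I_p ≈ 0.563 A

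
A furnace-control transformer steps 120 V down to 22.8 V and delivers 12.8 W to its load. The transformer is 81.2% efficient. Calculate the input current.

I_in ≈ 0.131 A

P_in = P_out/η = 12.8/0.812 = 15.764 W.
I_in = P_in/V_in = 15.764/120 = 0.131 A.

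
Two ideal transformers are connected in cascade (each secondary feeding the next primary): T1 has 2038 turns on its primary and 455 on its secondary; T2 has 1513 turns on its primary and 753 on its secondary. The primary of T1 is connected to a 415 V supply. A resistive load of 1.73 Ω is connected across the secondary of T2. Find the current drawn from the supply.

I_supply ≈ 2.96 A

After T1: V = 415.00 × 455/2038 = 92.652 V.
After T2: V = 92.652 × 753/1513 = 46.112 V.
I_load = 46.112/1.73 = 26.654 A, so P_out = 46.112 × 26.654 = 1229.1 W.
All ideal ⇒ P_in = P_out, so I_supply = 1229.1/415 = 2.96 A.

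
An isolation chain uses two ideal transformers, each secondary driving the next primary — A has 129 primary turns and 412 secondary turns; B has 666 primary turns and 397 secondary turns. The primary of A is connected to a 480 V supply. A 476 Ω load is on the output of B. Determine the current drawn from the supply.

After A: V = 480.00 × 412/129 = 1533.0 V.
After B: V = 1533.0 × 397/666 = 913.83 V.
I_load = 913.83/476 = 1.9198 A, so P_out = 913.83 × 1.9198 = 1754.4 W.
All ideal ⇒ P_in = P_out, so I_supply = 1754.4/480 = 3.65 A.

I_supply ≈ 3.65 A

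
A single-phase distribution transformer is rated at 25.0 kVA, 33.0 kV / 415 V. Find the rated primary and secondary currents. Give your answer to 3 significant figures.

I_p = S/V_p = 25000/33000 = 0.758 A.
I_s = S/V_s = 25000/415 = 60.2 A.

I_p ≈ 0.758 A, I_s ≈ 60.2 A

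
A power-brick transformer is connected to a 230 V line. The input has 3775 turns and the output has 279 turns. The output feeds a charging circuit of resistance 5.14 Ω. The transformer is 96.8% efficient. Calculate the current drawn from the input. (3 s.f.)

V_out = 230 × 279/3775 = 16.999 V.
I_out = V_out/R = 16.999/5.14 = 3.3071 A.
P_out = V_out I_out = 16.999 × 3.3071 = 56.217 W.
P_in = P_out/η = 56.217/0.968 = 58.075 W.
I_in = P_in/V_in = 58.075/230 = 0.253 A.

I_in ≈ 0.253 A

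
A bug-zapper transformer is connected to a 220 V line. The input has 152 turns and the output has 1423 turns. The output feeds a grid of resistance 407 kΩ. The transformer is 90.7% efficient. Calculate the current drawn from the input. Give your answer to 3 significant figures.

V_out = 220 × 1423/152 = 2059.6 V.
I_out = V_out/R = 2059.6/407000 = 0.0050605 A.
P_out = V_out I_out = 2059.6 × 0.0050605 = 10.423 W.
P_in = P_out/η = 10.423/0.907 = 11.491 W.
I_in = P_in/V_in = 11.491/220 = 0.0522 A.

I_in ≈ 0.0522 A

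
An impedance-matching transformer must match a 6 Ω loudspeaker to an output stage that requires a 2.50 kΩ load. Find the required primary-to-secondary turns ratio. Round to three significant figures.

Z_p/Z_s = (N_p/N_s)², so N_p/N_s = √(2500/6) = √417 = 20.4.

N_p/N_s ≈ 20.4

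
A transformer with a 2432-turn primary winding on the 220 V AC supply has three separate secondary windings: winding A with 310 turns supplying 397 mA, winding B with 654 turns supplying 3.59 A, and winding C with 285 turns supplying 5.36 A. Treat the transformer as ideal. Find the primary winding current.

I_p ≈ 1.64 A

V_A = 220 × 310/2432 = 28.043 V; V_B = 220 × 654/2432 = 59.161 V; V_C = 220 × 285/2432 = 25.781 V.
P_out = V_A I_A + V_B I_B + V_C I_C = 28.043×0.397 + 59.161×3.59 + 25.781×5.36 = 11.133 + 212.39 + 138.19 = 361.71 W.
Ideal ⇒ P_in = P_out, so I_p = P_out/V_p = 361.71/220 = 1.64 A.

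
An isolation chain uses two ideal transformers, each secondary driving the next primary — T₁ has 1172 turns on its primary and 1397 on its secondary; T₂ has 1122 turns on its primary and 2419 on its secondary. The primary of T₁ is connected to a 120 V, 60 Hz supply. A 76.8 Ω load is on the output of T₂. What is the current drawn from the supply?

I_supply ≈ 10.3 A

Secondary of T₁: V = 120.00 × 1397/1172 = 143.04 V.
Secondary of T₂: V = 143.04 × 2419/1122 = 308.38 V.
I_load = 308.38/76.8 = 4.0154 A, so P_out = 308.38 × 4.0154 = 1238.3 W.
All ideal ⇒ P_in = P_out, so I_supply = 1238.3/120 = 10.3 A.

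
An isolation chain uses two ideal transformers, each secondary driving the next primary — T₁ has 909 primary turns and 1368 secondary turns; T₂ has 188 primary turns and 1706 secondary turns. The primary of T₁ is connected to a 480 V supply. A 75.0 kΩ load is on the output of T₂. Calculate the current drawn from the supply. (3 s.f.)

Secondary of T₁: V = 480.00 × 1368/909 = 722.38 V.
Secondary of T₂: V = 722.38 × 1706/188 = 6555.2 V.
I_load = 6555.2/75000 = 0.087402 A, so P_out = 6555.2 × 0.087402 = 572.94 W.
All ideal ⇒ P_in = P_out, so I_supply = 572.94/480 = 1.19 A.

I_supply ≈ 1.19 A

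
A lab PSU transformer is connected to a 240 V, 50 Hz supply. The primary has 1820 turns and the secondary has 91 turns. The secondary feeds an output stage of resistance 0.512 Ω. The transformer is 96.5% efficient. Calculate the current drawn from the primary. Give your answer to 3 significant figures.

V_s = 240 × 91/1820 = 12.000 V.
I_s = V_s/R = 12.000/0.512 = 23.438 A.
P_out = V_s I_s = 12.000 × 23.438 = 281.25 W.
P_in = P_out/η = 281.25/0.965 = 291.45 W.
I_p = P_in/V_p = 291.45/240 = 1.21 A.

I_p ≈ 1.21 A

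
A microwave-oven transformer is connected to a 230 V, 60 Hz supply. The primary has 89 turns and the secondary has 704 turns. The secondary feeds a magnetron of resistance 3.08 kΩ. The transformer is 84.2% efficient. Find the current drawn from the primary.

I_p ≈ 5.55 A

V_s = 230 × 704/89 = 1819.3 V.
I_s = V_s/R = 1819.3/3080 = 0.59069 A.
P_out = V_s I_s = 1819.3 × 0.59069 = 1074.7 W.
P_in = P_out/η = 1074.7/0.842 = 1276.3 W.
I_p = P_in/V_p = 1276.3/230 = 5.55 A.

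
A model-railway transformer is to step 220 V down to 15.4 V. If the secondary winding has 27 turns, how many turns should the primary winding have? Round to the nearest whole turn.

N_p = 386 turns

N_p/N_s = V_p/V_s, so N_p = 27 × 220/15.4 = 385.7 ≈ 386 turns.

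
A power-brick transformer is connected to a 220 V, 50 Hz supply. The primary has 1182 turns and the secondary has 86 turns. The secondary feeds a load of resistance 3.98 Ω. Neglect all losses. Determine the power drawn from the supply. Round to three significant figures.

V_s = V_p × N_s/N_p = 220 × 86/1182 = 16.007 V.
I_s = V_s/R = 16.007/3.98 = 4.0218 A.
I_p = I_s × N_s/N_p = 4.0218 × 86/1182 = 0.29262 A.
P = V_p I_p = 220 × 0.29262 = 64.4 W.

P ≈ 64.4 W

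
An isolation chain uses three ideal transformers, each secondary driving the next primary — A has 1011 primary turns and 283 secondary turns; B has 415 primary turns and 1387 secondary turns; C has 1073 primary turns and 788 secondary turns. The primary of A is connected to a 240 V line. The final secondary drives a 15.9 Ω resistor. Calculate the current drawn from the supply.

I_supply ≈ 7.13 A

After A: V = 240.00 × 283/1011 = 67.181 V.
After B: V = 67.181 × 1387/415 = 224.53 V.
After C: V = 224.53 × 788/1073 = 164.89 V.
I_load = 164.89/15.9 = 10.371 A, so P_out = 164.89 × 10.371 = 1710.0 W.
All ideal ⇒ P_in = P_out, so I_supply = 1710.0/240 = 7.13 A.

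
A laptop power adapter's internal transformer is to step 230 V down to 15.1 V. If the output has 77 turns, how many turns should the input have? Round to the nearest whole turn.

N_in = 1173 turns

N_in/N_out = V_in/V_out, so N_in = 77 × 230/15.1 = 1172.8 ≈ 1173 turns.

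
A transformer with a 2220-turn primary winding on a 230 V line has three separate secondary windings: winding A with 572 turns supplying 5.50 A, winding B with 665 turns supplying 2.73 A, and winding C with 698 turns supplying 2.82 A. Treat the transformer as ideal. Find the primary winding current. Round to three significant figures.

I_p ≈ 3.12 A

V_A = 230 × 572/2220 = 59.261 V; V_B = 230 × 665/2220 = 68.896 V; V_C = 230 × 698/2220 = 72.315 V.
P_out = V_A I_A + V_B I_B + V_C I_C = 59.261×5.50 + 68.896×2.73 + 72.315×2.82 = 325.94 + 188.09 + 203.93 = 717.95 W.
Ideal ⇒ P_in = P_out, so I_p = P_out/V_p = 717.95/230 = 3.12 A.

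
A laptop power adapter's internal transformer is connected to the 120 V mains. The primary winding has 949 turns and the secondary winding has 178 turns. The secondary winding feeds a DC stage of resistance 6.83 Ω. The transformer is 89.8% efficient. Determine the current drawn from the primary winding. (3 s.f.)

I_p ≈ 0.688 A

V_s = 120 × 178/949 = 22.508 V.
I_s = V_s/R = 22.508/6.83 = 3.2954 A.
P_out = V_s I_s = 22.508 × 3.2954 = 74.174 W.
P_in = P_out/η = 74.174/0.898 = 82.599 W.
I_p = P_in/V_p = 82.599/120 = 0.688 A.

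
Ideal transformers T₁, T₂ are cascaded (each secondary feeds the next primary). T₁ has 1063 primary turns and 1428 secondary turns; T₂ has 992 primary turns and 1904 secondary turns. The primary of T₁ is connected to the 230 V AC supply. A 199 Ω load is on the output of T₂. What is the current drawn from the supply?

I_supply ≈ 7.68 A

After T₁: V = 230.00 × 1428/1063 = 308.97 V.
After T₂: V = 308.97 × 1904/992 = 593.03 V.
I_load = 593.03/199 = 2.9801 A, so P_out = 593.03 × 2.9801 = 1767.3 W.
All ideal ⇒ P_in = P_out, so I_supply = 1767.3/230 = 7.68 A.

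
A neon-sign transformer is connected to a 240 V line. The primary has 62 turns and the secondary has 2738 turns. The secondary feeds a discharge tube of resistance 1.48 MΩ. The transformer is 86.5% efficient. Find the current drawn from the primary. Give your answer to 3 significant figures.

I_p ≈ 0.366 A

V_s = 240 × 2738/62 = 10599 V.
I_s = V_s/R = 10599/(1.48×10^6) = 0.0071613 A.
P_out = V_s I_s = 10599 × 0.0071613 = 75.900 W.
P_in = P_out/η = 75.900/0.865 = 87.746 W.
I_p = P_in/V_p = 87.746/240 = 0.366 A.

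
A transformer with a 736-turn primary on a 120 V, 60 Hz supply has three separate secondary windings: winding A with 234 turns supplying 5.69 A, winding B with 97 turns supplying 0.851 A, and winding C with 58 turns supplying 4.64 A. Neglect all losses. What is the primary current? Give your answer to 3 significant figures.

I_p ≈ 2.29 A

V_A = 120 × 234/736 = 38.152 V; V_B = 120 × 97/736 = 15.815 V; V_C = 120 × 58/736 = 9.4565 V.
P_out = V_A I_A + V_B I_B + V_C I_C = 38.152×5.69 + 15.815×0.851 + 9.4565×4.64 = 217.09 + 13.459 + 43.878 = 274.42 W.
Ideal ⇒ P_in = P_out, so I_p = P_out/V_p = 274.42/120 = 2.29 A.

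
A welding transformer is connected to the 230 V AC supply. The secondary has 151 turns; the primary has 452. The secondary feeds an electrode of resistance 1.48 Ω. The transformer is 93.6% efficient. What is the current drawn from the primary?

I_p ≈ 18.5 A

V_s = 230 × 151/452 = 76.836 V.
I_s = V_s/R = 76.836/1.48 = 51.916 A.
P_out = V_s I_s = 76.836 × 51.916 = 3989.1 W.
P_in = P_out/η = 3989.1/0.936 = 4261.8 W.
I_p = P_in/V_p = 4261.8/230 = 18.5 A.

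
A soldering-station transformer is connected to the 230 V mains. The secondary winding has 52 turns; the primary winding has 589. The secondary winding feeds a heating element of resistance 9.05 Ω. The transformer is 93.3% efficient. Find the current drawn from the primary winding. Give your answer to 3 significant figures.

V_s = 230 × 52/589 = 20.306 V.
I_s = V_s/R = 20.306/9.05 = 2.2437 A.
P_out = V_s I_s = 20.306 × 2.2437 = 45.560 W.
P_in = P_out/η = 45.560/0.933 = 48.832 W.
I_p = P_in/V_p = 48.832/230 = 0.212 A.

I_p ≈ 0.212 A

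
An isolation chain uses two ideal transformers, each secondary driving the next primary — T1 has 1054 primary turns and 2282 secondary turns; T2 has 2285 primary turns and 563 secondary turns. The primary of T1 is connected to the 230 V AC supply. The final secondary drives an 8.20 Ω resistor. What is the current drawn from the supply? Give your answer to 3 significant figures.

After T1: V = 230.00 × 2282/1054 = 497.97 V.
After T2: V = 497.97 × 563/2285 = 122.69 V.
I_load = 122.69/8.20 = 14.963 A, so P_out = 122.69 × 14.963 = 1835.8 W.
All ideal ⇒ P_in = P_out, so I_supply = 1835.8/230 = 7.98 A.

I_supply ≈ 7.98 A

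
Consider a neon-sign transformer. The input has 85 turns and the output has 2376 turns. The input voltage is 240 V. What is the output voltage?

V_out ≈ 6710 V

V_out/V_in = N_out/N_in, so V_out = 240 × 2376/85 = 6710 V.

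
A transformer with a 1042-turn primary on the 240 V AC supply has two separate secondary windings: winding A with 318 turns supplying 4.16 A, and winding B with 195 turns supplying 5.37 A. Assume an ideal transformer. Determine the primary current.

I_p ≈ 2.27 A

V_A = 240 × 318/1042 = 73.244 V; V_B = 240 × 195/1042 = 44.914 V.
P_out = V_A I_A + V_B I_B = 73.244×4.16 + 44.914×5.37 = 304.69 + 241.19 = 545.88 W.
Ideal ⇒ P_in = P_out, so I_p = P_out/V_p = 545.88/240 = 2.27 A.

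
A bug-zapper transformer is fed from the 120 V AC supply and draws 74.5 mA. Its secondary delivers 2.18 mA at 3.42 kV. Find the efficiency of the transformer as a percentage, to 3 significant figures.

η ≈ 83.4%

P_in = 120 × 0.0745 = 8.94000 W.
P_out = 3420 × 0.00218 = 7.45560 W.
η = P_out/P_in = 7.45560/8.94000 = 0.834.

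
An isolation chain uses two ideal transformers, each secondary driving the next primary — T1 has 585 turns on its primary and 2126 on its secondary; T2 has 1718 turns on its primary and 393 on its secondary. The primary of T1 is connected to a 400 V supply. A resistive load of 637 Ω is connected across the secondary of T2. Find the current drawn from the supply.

After T1: V = 400.00 × 2126/585 = 1453.7 V.
After T2: V = 1453.7 × 393/1718 = 332.53 V.
I_load = 332.53/637 = 0.52203 A, so P_out = 332.53 × 0.52203 = 173.59 W.
All ideal ⇒ P_in = P_out, so I_supply = 173.59/400 = 0.434 A.

I_supply ≈ 0.434 A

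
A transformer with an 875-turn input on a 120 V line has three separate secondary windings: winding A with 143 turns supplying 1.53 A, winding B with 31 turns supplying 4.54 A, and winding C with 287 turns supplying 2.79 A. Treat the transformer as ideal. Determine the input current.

I_in ≈ 1.33 A

V_A = 120 × 143/875 = 19.611 V; V_B = 120 × 31/875 = 4.2514 V; V_C = 120 × 287/875 = 39.360 V.
P_out = V_A I_A + V_B I_B + V_C I_C = 19.611×1.53 + 4.2514×4.54 + 39.360×2.79 = 30.005 + 19.301 + 109.81 = 159.12 W.
Ideal ⇒ P_in = P_out, so I_in = P_out/V_in = 159.12/120 = 1.33 A.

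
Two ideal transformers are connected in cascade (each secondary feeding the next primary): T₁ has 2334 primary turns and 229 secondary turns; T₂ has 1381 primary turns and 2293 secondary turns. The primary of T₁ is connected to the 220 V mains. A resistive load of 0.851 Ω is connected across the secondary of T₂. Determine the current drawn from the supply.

I_supply ≈ 6.86 A

Secondary of T₁: V = 220.00 × 229/2334 = 21.585 V.
Secondary of T₂: V = 21.585 × 2293/1381 = 35.840 V.
I_load = 35.840/0.851 = 42.115 A, so P_out = 35.840 × 42.115 = 1509.4 W.
All ideal ⇒ P_in = P_out, so I_supply = 1509.4/220 = 6.86 A.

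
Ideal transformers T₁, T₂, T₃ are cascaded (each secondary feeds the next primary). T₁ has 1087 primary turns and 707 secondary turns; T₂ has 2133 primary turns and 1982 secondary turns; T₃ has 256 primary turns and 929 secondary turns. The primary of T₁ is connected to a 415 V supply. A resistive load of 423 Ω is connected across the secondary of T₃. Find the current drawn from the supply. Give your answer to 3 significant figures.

I_supply ≈ 4.72 A

After T₁: V = 415.00 × 707/1087 = 269.92 V.
After T₂: V = 269.92 × 1982/2133 = 250.81 V.
After T₃: V = 250.81 × 929/256 = 910.18 V.
I_load = 910.18/423 = 2.1517 A, so P_out = 910.18 × 2.1517 = 1958.5 W.
All ideal ⇒ P_in = P_out, so I_supply = 1958.5/415 = 4.72 A.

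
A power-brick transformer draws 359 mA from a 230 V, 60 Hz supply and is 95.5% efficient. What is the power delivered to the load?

P_out ≈ 78.9 W

P_in = V_p I_p = 230 × 0.359 = 82.570 W.
P_out = η P_in = 0.955 × 82.570 = 78.9 W.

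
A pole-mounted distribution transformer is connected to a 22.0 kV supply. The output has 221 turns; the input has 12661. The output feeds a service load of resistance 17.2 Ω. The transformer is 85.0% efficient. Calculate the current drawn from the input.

V_out = 22000 × 221/12661 = 384.01 V.
I_out = V_out/R = 384.01/17.2 = 22.326 A.
P_out = V_out I_out = 384.01 × 22.326 = 8573.6 W.
P_in = P_out/η = 8573.6/0.850 = 10087 W.
I_in = P_in/V_in = 10087/22000 = 0.458 A.

I_in ≈ 0.458 A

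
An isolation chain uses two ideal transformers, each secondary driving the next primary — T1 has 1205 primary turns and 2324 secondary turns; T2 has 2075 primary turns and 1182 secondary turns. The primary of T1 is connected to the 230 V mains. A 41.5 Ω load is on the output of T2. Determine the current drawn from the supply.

After T1: V = 230.00 × 2324/1205 = 443.59 V.
After T2: V = 443.59 × 1182/2075 = 252.68 V.
I_load = 252.68/41.5 = 6.0888 A, so P_out = 252.68 × 6.0888 = 1538.5 W.
All ideal ⇒ P_in = P_out, so I_supply = 1538.5/230 = 6.69 A.

I_supply ≈ 6.69 A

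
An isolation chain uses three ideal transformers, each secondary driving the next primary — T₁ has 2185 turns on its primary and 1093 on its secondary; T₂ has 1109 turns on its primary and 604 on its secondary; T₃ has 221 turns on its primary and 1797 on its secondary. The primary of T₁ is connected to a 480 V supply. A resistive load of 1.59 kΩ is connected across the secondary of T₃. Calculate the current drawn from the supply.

I_supply ≈ 1.48 A

After T₁: V = 480.00 × 1093/2185 = 240.11 V.
After T₂: V = 240.11 × 604/1109 = 130.77 V.
After T₃: V = 130.77 × 1797/221 = 1063.3 V.
I_load = 1063.3/1590 = 0.66877 A, so P_out = 1063.3 × 0.66877 = 711.12 W.
All ideal ⇒ P_in = P_out, so I_supply = 711.12/480 = 1.48 A.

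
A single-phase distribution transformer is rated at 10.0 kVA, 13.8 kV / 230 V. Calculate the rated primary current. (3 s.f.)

I_p ≈ 0.725 A

I_p = S/V_p = 10000/13800 = 0.725 A.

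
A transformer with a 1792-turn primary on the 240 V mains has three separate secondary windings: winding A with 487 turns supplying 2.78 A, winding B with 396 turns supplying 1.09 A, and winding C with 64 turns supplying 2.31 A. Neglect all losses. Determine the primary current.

I_p ≈ 1.08 A

V_A = 240 × 487/1792 = 65.223 V; V_B = 240 × 396/1792 = 53.036 V; V_C = 240 × 64/1792 = 8.5714 V.
P_out = V_A I_A + V_B I_B + V_C I_C = 65.223×2.78 + 53.036×1.09 + 8.5714×2.31 = 181.32 + 57.809 + 19.800 = 258.93 W.
Ideal ⇒ P_in = P_out, so I_p = P_out/V_p = 258.93/240 = 1.08 A.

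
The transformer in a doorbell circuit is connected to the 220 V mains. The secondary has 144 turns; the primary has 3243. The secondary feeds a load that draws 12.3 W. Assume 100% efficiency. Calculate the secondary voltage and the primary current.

V_s ≈ 9.77 V, I_p ≈ 0.0559 A

V_s = V_p × N_s/N_p = 220 × 144/3243 = 9.7687 V.
I_s = P/V_s = 12.3/9.7687 = 1.2591 A.
I_p = I_s × N_s/N_p = 1.2591 × 144/3243 = 0.0559 A.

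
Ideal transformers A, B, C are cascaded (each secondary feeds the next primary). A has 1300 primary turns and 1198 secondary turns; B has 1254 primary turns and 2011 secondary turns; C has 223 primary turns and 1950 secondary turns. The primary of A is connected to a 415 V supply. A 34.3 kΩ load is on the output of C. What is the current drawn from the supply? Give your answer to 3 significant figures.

I_supply ≈ 2.02 A

Secondary of A: V = 415.00 × 1198/1300 = 382.44 V.
Secondary of B: V = 382.44 × 2011/1254 = 613.30 V.
Secondary of C: V = 613.30 × 1950/223 = 5363.0 V.
I_load = 5363.0/34300 = 0.15635 A, so P_out = 5363.0 × 0.15635 = 838.53 W.
All ideal ⇒ P_in = P_out, so I_supply = 838.53/415 = 2.02 A.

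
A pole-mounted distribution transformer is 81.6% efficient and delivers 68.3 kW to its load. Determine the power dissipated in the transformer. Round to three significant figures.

P_in = P_out/η = 68300/0.816 = 83701.0 W.
P_loss = P_in − P_out = 83701.0 − 68300 = 15400 W.

P_loss ≈ 15400 W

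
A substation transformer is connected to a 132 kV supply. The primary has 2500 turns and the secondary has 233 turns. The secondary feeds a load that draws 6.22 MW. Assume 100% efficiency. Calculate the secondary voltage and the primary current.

V_s = V_p × N_s/N_p = 132000 × 233/2500 = 12302 V.
I_s = P/V_s = 6.22×10^6/12302 = 505.59 A.
I_p = I_s × N_s/N_p = 505.59 × 233/2500 = 47.1 A.

V_s ≈ 12300 V, I_p ≈ 47.1 A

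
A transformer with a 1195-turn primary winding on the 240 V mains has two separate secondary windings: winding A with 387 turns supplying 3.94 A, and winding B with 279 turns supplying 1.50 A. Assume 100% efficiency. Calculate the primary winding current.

I_p ≈ 1.63 A

V_A = 240 × 387/1195 = 77.724 V; V_B = 240 × 279/1195 = 56.033 V.
P_out = V_A I_A + V_B I_B = 77.724×3.94 + 56.033×1.50 = 306.23 + 84.050 = 390.28 W.
Ideal ⇒ P_in = P_out, so I_p = P_out/V_p = 390.28/240 = 1.63 A.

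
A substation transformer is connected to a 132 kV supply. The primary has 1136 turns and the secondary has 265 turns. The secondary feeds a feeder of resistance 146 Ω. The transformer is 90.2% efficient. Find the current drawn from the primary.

V_s = 132000 × 265/1136 = 30792 V.
I_s = V_s/R = 30792/146 = 210.91 A.
P_out = V_s I_s = 30792 × 210.91 = 6.4943×10^6 W.
P_in = P_out/η = 6.4943×10^6/0.902 = 7.1999×10^6 W.
I_p = P_in/V_p = 7.1999×10^6/132000 = 54.5 A.

I_p ≈ 54.5 A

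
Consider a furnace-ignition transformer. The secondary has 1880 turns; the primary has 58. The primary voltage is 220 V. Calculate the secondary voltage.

V_s ≈ 7130 V

V_s/V_p = N_s/N_p, so V_s = 220 × 1880/58 = 7130 V.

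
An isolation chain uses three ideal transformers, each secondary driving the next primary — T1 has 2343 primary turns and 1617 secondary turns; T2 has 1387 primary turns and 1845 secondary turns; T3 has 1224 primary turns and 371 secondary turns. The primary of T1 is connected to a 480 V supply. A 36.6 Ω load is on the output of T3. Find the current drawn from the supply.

I_supply ≈ 1.02 A

Secondary of T1: V = 480.00 × 1617/2343 = 331.27 V.
Secondary of T2: V = 331.27 × 1845/1387 = 440.66 V.
Secondary of T3: V = 440.66 × 371/1224 = 133.56 V.
I_load = 133.56/36.6 = 3.6493 A, so P_out = 133.56 × 3.6493 = 487.42 W.
All ideal ⇒ P_in = P_out, so I_supply = 487.42/480 = 1.02 A.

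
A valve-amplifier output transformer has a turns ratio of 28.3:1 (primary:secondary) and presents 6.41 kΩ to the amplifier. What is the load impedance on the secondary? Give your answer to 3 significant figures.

Z_s ≈ 8.00 Ω

Z_s = Z_p/(N_p/N_s)² = 6410/28.3² = 8.00 Ω.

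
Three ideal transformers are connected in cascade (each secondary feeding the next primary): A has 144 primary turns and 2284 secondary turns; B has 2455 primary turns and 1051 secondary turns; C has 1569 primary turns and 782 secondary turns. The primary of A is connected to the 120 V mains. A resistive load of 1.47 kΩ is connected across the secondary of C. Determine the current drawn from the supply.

I_supply ≈ 0.935 A

After A: V = 120.00 × 2284/144 = 1903.3 V.
After B: V = 1903.3 × 1051/2455 = 814.83 V.
After C: V = 814.83 × 782/1569 = 406.12 V.
I_load = 406.12/1470 = 0.27627 A, so P_out = 406.12 × 0.27627 = 112.20 W.
All ideal ⇒ P_in = P_out, so I_supply = 112.20/120 = 0.935 A.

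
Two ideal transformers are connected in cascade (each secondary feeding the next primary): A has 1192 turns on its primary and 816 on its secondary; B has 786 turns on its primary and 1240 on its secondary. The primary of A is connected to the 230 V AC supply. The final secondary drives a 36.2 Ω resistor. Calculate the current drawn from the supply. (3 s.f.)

After A: V = 230.00 × 816/1192 = 157.45 V.
After B: V = 157.45 × 1240/786 = 248.39 V.
I_load = 248.39/36.2 = 6.8617 A, so P_out = 248.39 × 6.8617 = 1704.4 W.
All ideal ⇒ P_in = P_out, so I_supply = 1704.4/230 = 7.41 A.

I_supply ≈ 7.41 A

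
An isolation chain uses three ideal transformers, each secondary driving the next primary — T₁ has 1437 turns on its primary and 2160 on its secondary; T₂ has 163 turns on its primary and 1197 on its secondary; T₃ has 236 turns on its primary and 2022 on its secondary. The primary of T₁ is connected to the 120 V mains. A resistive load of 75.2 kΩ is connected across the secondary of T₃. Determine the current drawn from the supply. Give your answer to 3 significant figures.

After T₁: V = 120.00 × 2160/1437 = 180.38 V.
After T₂: V = 180.38 × 1197/163 = 1324.6 V.
After T₃: V = 1324.6 × 2022/236 = 11349 V.
I_load = 11349/75200 = 0.15092 A, so P_out = 11349 × 0.15092 = 1712.7 W.
All ideal ⇒ P_in = P_out, so I_supply = 1712.7/120 = 14.3 A.

I_supply ≈ 14.3 A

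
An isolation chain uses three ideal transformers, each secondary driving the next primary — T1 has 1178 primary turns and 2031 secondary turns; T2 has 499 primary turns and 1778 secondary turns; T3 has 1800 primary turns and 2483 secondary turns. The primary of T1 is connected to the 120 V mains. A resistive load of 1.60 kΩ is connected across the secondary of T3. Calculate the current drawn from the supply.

Secondary of T1: V = 120.00 × 2031/1178 = 206.89 V.
Secondary of T2: V = 206.89 × 1778/499 = 737.19 V.
Secondary of T3: V = 737.19 × 2483/1800 = 1016.9 V.
I_load = 1016.9/1600 = 0.63557 A, so P_out = 1016.9 × 0.63557 = 646.31 W.
All ideal ⇒ P_in = P_out, so I_supply = 646.31/120 = 5.39 A.

I_supply ≈ 5.39 A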